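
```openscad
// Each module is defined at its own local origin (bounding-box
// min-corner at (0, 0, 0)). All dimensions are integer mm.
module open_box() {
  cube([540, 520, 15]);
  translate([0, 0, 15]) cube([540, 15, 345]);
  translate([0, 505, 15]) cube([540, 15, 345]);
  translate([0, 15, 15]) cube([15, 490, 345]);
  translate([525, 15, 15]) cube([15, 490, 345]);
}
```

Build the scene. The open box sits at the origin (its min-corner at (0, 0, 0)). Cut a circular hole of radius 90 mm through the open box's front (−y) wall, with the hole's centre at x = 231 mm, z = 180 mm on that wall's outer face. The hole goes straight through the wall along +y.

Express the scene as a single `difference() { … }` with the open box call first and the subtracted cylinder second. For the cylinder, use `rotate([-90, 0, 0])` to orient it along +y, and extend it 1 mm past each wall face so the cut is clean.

difference() {
  open_box();
  translate([231, -1, 180]) rotate([-90, 0, 0]) cylinder(h = 17, r = 90);
}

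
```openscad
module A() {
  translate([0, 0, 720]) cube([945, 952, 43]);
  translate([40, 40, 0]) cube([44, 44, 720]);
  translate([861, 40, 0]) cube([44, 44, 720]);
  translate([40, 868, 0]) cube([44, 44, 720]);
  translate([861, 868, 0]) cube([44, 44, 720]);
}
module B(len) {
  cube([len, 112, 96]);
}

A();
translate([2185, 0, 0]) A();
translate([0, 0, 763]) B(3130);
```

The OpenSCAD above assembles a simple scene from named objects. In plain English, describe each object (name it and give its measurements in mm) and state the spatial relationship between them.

A is a table: top 945 mm (x) × 952 mm (y), 43 mm thick, upper face at z = 763 mm, on four 44×44 mm square legs, each inset 40 mm from the nearest pair of top edges, running from z = 0 to the bottom of the top.

B is a rectangular beam 3130 mm long (x), 112 mm deep (y), 96 mm thick (z).

The beam spans the tops of two tables placed 1240 mm apart, resting at z = 763 mm.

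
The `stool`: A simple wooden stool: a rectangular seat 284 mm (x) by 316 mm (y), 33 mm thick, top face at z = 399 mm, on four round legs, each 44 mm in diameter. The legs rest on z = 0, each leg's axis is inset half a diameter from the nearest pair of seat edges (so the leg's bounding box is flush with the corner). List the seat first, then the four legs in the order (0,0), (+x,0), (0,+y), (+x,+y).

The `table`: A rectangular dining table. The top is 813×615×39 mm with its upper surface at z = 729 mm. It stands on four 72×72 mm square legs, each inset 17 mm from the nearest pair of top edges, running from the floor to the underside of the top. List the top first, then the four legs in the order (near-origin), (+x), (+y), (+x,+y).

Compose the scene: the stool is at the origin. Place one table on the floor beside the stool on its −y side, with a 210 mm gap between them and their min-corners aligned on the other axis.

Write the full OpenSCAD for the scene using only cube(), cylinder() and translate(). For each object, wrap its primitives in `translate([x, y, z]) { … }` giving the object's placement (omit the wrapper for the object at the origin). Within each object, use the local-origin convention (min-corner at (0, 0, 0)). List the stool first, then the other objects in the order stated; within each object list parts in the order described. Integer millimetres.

translate([0, 0, 366]) cube([284, 316, 33]);
translate([22, 22, 0]) cylinder(h = 366, r = 22);
translate([262, 22, 0]) cylinder(h = 366, r = 22);
translate([22, 294, 0]) cylinder(h = 366, r = 22);
translate([262, 294, 0]) cylinder(h = 366, r = 22);
translate([0, -825, 0]) {
  translate([0, 0, 690]) cube([813, 615, 39]);
  translate([17, 17, 0]) cube([72, 72, 690]);
  translate([724, 17, 0]) cube([72, 72, 690]);
  translate([17, 526, 0]) cube([72, 72, 690]);
  translate([724, 526, 0]) cube([72, 72, 690]);
}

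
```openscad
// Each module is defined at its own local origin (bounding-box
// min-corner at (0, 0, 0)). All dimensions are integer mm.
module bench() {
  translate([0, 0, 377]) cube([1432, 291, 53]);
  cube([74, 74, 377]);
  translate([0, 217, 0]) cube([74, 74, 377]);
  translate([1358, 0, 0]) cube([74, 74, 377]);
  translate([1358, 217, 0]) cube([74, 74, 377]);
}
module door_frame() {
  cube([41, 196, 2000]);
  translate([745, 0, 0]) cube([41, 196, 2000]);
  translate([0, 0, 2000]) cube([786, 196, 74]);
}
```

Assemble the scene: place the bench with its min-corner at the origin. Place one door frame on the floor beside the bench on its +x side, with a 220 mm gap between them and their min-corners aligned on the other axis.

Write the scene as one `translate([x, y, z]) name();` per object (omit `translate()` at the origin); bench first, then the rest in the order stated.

bench();
translate([1652, 0, 0]) door_frame();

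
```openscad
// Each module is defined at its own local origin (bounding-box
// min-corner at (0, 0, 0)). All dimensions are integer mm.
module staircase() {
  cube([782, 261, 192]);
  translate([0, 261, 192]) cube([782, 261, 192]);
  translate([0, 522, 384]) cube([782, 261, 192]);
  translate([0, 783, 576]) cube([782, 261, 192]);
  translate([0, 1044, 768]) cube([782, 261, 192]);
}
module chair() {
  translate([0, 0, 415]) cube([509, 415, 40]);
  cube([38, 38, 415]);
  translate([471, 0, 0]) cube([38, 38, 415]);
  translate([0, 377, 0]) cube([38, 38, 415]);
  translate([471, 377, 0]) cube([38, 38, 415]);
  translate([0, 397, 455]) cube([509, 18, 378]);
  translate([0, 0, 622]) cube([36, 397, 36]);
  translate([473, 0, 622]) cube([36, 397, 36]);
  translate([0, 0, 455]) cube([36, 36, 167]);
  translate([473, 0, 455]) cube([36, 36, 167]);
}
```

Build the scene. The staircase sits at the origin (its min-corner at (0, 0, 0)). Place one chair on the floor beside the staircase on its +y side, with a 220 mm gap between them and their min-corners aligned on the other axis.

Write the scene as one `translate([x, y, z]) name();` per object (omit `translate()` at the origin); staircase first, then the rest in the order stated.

staircase();
translate([0, 1525, 0]) chair();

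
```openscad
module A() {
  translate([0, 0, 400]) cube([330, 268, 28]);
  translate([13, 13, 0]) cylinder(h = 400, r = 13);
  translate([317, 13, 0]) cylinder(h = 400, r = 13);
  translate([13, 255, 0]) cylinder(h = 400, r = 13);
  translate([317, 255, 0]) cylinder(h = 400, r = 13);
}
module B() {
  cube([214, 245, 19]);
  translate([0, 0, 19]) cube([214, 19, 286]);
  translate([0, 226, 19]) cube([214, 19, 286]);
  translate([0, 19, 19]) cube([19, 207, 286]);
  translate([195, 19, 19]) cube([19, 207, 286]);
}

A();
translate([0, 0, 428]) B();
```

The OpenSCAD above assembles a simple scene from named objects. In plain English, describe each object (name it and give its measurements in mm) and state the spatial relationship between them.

A is a four-legged stool. The seat is 330×268 mm, 28 mm thick, top at z = 428 mm. It stands on four round legs, each 26 mm in diameter, from z = 0 to the seat underside, each leg's axis is inset half a diameter from the nearest pair of seat edges (so the leg's bounding box is flush with the corner).

B is an open-topped rectangular box: outside dimensions 214×245×305 mm, with a uniform wall and base thickness of 19 mm. The base is a full 214×245 slab on the floor; four walls sit on top of the base. The front and back walls (the −y and +y sides) span the full width; the two side walls fit between them.

The open box is on top of the stool.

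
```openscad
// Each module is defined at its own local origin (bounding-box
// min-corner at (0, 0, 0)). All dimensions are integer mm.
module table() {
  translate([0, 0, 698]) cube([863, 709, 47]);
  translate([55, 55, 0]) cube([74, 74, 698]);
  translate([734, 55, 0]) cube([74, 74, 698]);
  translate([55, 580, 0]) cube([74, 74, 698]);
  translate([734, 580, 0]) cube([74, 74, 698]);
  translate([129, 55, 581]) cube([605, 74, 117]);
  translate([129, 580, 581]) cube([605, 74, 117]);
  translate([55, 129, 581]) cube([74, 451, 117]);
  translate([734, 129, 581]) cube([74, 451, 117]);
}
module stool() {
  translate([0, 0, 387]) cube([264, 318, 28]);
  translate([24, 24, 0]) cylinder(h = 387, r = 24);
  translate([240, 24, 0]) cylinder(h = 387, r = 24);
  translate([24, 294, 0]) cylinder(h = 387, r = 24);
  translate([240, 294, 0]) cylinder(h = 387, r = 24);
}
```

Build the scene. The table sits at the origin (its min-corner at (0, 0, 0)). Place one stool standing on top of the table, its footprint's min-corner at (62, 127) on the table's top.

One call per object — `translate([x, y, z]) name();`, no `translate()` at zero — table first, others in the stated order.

table();
translate([62, 127, 745]) stool();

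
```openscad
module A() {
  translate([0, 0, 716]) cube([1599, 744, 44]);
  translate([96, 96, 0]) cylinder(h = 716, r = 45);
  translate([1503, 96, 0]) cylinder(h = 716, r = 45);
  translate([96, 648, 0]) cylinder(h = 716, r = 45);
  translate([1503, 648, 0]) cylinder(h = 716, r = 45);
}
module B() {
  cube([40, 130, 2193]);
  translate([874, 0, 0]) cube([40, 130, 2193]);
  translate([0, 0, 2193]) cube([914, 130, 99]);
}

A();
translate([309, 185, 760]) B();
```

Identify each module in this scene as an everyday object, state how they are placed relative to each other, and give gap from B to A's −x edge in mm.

The door frame's min-x is at 309; the table's min-x is 0; gap = 309 mm.

A is a table. B is a door frame. The door frame is on top of the table. The gap from the door frame to the table's −x edge is 309 mm.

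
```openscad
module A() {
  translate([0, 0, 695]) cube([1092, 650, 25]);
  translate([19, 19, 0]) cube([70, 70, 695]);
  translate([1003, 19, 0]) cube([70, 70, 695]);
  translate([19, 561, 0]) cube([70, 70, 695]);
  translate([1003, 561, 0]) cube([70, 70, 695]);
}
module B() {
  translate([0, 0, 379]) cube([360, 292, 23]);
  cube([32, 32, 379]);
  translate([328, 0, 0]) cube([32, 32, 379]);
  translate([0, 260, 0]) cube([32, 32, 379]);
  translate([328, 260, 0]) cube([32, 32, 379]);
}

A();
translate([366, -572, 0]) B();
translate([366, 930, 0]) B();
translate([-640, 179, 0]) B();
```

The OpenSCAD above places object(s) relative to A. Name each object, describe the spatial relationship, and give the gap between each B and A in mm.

Each stool's nearest face is 280 mm from the table's bounding box.

A is a table. B is a stool. Three stools sit around the table at the −y, +y, −x sides. The gap between each stool and the table is 280 mm.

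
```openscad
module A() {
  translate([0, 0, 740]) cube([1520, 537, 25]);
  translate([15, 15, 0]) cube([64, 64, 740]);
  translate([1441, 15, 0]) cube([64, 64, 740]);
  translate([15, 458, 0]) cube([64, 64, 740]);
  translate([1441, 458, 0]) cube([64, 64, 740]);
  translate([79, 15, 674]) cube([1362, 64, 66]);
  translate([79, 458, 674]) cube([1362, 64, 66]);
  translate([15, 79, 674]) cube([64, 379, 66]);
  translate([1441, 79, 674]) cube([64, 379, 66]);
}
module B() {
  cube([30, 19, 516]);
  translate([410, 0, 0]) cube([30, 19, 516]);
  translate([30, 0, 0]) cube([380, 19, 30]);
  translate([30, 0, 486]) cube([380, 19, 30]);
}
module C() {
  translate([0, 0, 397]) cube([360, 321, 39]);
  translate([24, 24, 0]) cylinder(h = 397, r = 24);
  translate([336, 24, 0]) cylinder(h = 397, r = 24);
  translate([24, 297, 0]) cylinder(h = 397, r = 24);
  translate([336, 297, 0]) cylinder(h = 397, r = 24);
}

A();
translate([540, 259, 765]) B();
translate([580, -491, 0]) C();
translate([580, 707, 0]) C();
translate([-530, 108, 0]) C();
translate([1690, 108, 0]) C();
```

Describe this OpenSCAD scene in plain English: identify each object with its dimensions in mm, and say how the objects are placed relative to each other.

A is a rectangular dining table. The top is 1520×537×25 mm with its upper surface at z = 765 mm. It stands on four 64×64 mm square legs, each inset 15 mm from the nearest pair of top edges, running from the floor to the underside of the top. Four apron rails, 64 mm thick and 66 mm tall, run between adjacent legs with their top edges flush with the underside of the top and their outer faces flush with the legs' outer faces.

B is a rectangular picture frame lying in the x–z plane (depth along y). The opening is 380 mm wide (x) by 456 mm tall (z), surrounded by a border 30 mm wide on all four sides. The frame is 19 mm deep and is made of two full-height vertical stiles with two horizontal rails fitted between them.

C is a simple wooden stool: a rectangular seat 360 mm (x) by 321 mm (y), 39 mm thick, top face at z = 436 mm, on four round legs, each 48 mm in diameter. The legs rest on z = 0, each leg's axis is inset half a diameter from the nearest pair of seat edges (so the leg's bounding box is flush with the corner).

The picture frame is on top of the table, centred. Four stools sit around the table at the −y, +y, −x, +x sides.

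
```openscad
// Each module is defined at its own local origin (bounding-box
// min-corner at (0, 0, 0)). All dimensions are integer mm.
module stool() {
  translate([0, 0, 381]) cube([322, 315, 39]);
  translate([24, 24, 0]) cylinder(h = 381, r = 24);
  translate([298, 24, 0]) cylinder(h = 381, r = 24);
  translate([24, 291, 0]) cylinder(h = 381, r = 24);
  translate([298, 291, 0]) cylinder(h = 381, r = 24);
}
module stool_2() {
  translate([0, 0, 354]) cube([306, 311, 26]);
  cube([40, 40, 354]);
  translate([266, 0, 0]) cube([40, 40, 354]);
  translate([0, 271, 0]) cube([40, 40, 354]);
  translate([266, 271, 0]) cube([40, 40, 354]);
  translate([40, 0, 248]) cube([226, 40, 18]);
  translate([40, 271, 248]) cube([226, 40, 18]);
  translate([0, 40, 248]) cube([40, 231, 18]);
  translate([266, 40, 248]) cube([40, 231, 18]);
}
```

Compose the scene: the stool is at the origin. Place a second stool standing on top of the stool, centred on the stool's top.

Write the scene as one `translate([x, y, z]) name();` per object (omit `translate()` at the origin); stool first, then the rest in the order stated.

stool();
translate([8, 2, 420]) stool_2();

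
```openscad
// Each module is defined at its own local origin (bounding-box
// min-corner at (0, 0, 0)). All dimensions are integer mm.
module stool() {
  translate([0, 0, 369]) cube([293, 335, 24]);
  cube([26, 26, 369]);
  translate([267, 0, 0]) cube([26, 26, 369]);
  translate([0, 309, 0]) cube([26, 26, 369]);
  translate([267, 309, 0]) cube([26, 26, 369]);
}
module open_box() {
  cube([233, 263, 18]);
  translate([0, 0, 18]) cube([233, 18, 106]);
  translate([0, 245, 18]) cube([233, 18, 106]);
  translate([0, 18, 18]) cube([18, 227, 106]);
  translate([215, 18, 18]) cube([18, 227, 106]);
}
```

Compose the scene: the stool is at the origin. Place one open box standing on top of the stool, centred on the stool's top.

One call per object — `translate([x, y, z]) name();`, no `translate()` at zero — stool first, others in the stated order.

stool();
translate([30, 36, 393]) open_box();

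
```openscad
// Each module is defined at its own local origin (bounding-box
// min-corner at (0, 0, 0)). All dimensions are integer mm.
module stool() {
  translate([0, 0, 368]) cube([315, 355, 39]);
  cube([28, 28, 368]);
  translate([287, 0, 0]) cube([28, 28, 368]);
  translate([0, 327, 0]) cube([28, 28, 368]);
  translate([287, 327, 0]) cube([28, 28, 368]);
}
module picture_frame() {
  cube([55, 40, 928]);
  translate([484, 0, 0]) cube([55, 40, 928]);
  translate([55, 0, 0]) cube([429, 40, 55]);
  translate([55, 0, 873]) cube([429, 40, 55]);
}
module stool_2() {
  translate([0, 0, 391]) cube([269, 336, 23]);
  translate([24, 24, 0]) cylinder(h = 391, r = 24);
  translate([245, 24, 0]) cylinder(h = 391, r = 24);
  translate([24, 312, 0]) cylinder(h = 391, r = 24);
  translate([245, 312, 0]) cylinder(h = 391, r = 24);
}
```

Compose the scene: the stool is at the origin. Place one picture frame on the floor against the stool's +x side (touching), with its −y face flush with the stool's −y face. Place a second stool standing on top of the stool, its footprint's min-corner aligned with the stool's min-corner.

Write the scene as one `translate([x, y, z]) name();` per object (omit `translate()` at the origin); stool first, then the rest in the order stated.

stool();
translate([315, 0, 0]) picture_frame();
translate([0, 0, 407]) stool_2();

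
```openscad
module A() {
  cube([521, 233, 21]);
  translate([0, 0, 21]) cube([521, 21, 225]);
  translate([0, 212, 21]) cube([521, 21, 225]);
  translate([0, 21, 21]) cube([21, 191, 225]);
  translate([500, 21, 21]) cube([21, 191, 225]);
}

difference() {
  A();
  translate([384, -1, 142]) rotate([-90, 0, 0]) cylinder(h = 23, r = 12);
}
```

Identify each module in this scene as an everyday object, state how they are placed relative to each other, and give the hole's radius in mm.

A is an open box. The open box has a circular hole through its front wall. The hole's radius is 12 mm.

The subtracted cylinder has r = 12 mm.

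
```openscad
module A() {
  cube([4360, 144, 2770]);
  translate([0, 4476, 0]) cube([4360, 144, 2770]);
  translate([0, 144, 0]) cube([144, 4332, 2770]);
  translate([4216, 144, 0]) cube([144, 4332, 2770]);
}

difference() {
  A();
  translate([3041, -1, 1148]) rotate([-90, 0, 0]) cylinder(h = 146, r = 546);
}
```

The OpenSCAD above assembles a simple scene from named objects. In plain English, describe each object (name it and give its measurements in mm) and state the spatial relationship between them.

A is the wall frame of a small rectangular building: four walls, each 2770 mm tall and 144 mm thick, enclosing a footprint 4360 mm (x) by 4620 mm (y) outside-to-outside, with no floor or roof. The front and back walls (the −y and +y sides) span the full width; the two side walls fit between them.

The house frame has a circular hole of radius 546 mm through its front wall, centred at (x = 3041, z = 1148).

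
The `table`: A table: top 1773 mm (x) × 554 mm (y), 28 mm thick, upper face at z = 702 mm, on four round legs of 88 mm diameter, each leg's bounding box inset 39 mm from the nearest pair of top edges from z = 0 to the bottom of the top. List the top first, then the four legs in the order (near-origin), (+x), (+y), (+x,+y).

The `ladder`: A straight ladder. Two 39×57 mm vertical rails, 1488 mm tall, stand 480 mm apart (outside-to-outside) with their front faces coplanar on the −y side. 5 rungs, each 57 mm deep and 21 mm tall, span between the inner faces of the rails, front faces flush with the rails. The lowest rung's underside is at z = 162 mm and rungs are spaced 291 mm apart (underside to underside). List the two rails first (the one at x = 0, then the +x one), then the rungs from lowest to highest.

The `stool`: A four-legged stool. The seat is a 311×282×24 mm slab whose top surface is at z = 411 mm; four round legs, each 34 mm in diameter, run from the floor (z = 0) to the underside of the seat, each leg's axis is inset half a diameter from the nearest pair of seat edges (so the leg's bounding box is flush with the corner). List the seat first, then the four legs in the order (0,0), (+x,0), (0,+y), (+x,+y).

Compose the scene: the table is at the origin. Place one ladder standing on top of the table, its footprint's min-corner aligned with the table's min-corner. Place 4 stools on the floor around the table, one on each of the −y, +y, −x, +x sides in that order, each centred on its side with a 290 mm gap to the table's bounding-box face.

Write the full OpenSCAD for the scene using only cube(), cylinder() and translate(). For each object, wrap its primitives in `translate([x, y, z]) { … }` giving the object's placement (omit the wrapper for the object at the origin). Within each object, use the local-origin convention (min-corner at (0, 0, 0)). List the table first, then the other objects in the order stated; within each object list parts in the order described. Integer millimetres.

translate([0, 0, 674]) cube([1773, 554, 28]);
translate([83, 83, 0]) cylinder(h = 674, r = 44);
translate([1690, 83, 0]) cylinder(h = 674, r = 44);
translate([83, 471, 0]) cylinder(h = 674, r = 44);
translate([1690, 471, 0]) cylinder(h = 674, r = 44);
translate([0, 0, 702]) {
  cube([39, 57, 1488]);
  translate([441, 0, 0]) cube([39, 57, 1488]);
  translate([39, 0, 162]) cube([402, 57, 21]);
  translate([39, 0, 453]) cube([402, 57, 21]);
  translate([39, 0, 744]) cube([402, 57, 21]);
  translate([39, 0, 1035]) cube([402, 57, 21]);
  translate([39, 0, 1326]) cube([402, 57, 21]);
}
translate([731, -572, 0]) {
  translate([0, 0, 387]) cube([311, 282, 24]);
  translate([17, 17, 0]) cylinder(h = 387, r = 17);
  translate([294, 17, 0]) cylinder(h = 387, r = 17);
  translate([17, 265, 0]) cylinder(h = 387, r = 17);
  translate([294, 265, 0]) cylinder(h = 387, r = 17);
}
translate([731, 844, 0]) {
  translate([0, 0, 387]) cube([311, 282, 24]);
  translate([17, 17, 0]) cylinder(h = 387, r = 17);
  translate([294, 17, 0]) cylinder(h = 387, r = 17);
  translate([17, 265, 0]) cylinder(h = 387, r = 17);
  translate([294, 265, 0]) cylinder(h = 387, r = 17);
}
translate([-601, 136, 0]) {
  translate([0, 0, 387]) cube([311, 282, 24]);
  translate([17, 17, 0]) cylinder(h = 387, r = 17);
  translate([294, 17, 0]) cylinder(h = 387, r = 17);
  translate([17, 265, 0]) cylinder(h = 387, r = 17);
  translate([294, 265, 0]) cylinder(h = 387, r = 17);
}
translate([2063, 136, 0]) {
  translate([0, 0, 387]) cube([311, 282, 24]);
  translate([17, 17, 0]) cylinder(h = 387, r = 17);
  translate([294, 17, 0]) cylinder(h = 387, r = 17);
  translate([17, 265, 0]) cylinder(h = 387, r = 17);
  translate([294, 265, 0]) cylinder(h = 387, r = 17);
}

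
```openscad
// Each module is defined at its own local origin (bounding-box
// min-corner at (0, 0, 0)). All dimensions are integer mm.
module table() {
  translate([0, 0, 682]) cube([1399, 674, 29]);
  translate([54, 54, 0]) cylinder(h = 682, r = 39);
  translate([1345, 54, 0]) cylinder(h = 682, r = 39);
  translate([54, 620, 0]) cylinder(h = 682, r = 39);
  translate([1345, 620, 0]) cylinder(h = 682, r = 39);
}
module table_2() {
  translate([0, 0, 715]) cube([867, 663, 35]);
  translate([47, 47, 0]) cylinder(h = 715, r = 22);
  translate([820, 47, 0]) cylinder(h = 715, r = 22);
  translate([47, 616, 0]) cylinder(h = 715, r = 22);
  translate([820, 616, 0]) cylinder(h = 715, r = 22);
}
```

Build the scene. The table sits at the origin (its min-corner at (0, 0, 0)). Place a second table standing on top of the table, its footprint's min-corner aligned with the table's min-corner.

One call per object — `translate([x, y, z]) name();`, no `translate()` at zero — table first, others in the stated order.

table();
translate([0, 0, 711]) table_2();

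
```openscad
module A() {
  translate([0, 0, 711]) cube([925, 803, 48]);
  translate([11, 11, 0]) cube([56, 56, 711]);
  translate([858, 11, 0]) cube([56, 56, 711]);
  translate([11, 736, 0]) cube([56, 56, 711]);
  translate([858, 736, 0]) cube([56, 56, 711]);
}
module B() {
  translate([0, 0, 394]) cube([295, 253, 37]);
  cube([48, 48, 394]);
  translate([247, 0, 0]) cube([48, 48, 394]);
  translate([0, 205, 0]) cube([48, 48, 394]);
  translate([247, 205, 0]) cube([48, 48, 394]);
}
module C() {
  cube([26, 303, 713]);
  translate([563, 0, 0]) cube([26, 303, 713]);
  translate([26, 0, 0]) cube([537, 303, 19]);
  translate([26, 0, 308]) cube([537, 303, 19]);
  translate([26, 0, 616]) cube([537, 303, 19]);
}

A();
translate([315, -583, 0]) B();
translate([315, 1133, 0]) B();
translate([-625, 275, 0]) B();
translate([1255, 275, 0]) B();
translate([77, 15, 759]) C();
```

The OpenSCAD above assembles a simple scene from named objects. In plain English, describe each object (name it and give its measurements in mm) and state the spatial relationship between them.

A is a rectangular dining table. The top is 925×803×48 mm with its upper surface at z = 759 mm. It stands on four 56×56 mm square legs, each inset 11 mm from the nearest pair of top edges, running from the floor to the underside of the top.

B is a simple wooden stool: a rectangular seat 295 mm (x) by 253 mm (y), 37 mm thick, top face at z = 431 mm, on four square legs, each 48×48 mm in cross-section. The legs rest on z = 0, each flush with a corner of the seat.

C is a bookshelf 589 mm wide overall, 303 mm deep and 713 mm tall. The two sides are 26 mm thick vertical panels. 3 horizontal shelves of 19 mm thickness span between the inner faces of the sides; the lowest shelf sits on the floor and shelves are stacked with a clear vertical gap of 289 mm between each pair.

Four stools sit around the table at the −y, +y, −x, +x sides. The bookshelf is on top of the table.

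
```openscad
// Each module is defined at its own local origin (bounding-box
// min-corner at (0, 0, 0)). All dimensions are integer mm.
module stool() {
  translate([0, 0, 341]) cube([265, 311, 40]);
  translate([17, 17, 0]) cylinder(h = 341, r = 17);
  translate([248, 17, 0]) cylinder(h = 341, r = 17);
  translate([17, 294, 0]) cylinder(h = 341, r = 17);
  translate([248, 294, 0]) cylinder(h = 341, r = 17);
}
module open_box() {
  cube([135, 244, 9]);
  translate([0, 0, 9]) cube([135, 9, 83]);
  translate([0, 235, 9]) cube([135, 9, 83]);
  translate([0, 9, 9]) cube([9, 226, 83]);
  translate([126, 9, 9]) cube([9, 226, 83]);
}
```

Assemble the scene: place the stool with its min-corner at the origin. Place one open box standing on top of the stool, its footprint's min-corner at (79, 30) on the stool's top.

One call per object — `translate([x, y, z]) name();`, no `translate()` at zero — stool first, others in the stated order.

stool();
translate([79, 30, 381]) open_box();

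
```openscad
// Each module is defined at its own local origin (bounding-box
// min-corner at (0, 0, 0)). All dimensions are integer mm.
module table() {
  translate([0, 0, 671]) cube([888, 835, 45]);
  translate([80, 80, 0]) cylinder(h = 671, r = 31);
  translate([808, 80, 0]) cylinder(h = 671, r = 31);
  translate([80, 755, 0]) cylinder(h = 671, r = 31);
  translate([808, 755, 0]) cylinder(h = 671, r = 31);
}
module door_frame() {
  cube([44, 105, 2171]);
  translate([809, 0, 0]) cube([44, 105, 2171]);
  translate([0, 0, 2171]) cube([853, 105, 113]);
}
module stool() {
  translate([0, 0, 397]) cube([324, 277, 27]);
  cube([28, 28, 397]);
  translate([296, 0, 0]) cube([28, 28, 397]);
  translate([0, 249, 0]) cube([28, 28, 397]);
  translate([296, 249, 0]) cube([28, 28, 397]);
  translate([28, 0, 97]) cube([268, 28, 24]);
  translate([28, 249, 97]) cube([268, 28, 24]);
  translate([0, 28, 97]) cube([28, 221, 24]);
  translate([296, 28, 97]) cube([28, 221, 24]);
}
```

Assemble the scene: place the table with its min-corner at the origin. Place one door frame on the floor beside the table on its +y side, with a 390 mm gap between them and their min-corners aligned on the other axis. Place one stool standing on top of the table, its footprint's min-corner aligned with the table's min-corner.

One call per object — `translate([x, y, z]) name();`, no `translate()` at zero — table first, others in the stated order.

table();
translate([0, 1225, 0]) door_frame();
translate([0, 0, 716]) stool();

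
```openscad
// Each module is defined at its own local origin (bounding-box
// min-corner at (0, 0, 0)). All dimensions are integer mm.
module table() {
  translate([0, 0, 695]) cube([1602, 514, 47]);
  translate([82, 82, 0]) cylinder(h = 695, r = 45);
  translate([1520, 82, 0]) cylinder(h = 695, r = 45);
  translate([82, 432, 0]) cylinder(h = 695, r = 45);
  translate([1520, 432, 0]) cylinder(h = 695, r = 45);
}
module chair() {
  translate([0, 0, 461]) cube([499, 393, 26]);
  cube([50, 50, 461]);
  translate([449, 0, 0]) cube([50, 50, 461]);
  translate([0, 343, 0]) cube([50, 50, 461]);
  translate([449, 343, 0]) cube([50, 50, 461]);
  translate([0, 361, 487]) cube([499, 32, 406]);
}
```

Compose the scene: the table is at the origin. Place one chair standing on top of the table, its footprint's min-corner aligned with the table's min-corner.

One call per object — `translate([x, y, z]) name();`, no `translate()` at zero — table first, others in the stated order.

table();
translate([0, 0, 742]) chair();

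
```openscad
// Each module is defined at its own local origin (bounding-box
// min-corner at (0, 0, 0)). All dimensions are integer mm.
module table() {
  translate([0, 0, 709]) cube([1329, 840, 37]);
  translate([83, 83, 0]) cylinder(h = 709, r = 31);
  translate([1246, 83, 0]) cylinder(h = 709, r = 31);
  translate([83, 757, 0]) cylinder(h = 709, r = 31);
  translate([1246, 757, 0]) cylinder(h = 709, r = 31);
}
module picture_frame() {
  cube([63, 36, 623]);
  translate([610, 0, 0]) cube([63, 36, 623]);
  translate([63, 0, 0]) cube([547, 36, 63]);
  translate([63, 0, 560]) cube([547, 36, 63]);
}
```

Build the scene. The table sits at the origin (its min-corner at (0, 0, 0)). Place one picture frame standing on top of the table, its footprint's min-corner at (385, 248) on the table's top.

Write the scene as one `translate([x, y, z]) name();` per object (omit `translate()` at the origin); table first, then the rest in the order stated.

table();
translate([385, 248, 746]) picture_frame();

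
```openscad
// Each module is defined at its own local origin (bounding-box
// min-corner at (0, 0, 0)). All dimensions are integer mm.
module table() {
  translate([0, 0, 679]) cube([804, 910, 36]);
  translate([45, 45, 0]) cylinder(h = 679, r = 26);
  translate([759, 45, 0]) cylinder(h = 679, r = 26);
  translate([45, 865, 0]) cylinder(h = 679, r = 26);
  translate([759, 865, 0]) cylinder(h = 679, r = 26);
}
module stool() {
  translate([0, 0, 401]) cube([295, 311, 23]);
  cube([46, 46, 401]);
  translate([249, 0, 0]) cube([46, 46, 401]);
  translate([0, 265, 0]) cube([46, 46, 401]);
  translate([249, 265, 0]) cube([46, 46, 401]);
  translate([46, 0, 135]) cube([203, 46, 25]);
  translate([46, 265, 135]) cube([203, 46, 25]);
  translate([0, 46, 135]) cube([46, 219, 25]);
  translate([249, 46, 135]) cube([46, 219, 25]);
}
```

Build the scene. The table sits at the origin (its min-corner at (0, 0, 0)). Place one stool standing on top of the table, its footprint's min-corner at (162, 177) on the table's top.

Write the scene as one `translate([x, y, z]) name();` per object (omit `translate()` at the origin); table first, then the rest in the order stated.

table();
translate([162, 177, 715]) stool();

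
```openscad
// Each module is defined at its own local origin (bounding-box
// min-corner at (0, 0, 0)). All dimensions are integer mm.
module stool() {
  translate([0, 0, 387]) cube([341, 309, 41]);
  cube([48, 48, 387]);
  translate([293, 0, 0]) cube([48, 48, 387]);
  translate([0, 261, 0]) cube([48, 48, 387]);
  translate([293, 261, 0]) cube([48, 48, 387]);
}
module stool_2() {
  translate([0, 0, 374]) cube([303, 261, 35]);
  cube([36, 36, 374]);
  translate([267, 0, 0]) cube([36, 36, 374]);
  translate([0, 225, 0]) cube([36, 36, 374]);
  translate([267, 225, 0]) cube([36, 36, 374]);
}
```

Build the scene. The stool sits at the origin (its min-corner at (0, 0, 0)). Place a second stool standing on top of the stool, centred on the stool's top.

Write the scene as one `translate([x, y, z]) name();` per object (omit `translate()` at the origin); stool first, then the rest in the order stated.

stool();
translate([19, 24, 428]) stool_2();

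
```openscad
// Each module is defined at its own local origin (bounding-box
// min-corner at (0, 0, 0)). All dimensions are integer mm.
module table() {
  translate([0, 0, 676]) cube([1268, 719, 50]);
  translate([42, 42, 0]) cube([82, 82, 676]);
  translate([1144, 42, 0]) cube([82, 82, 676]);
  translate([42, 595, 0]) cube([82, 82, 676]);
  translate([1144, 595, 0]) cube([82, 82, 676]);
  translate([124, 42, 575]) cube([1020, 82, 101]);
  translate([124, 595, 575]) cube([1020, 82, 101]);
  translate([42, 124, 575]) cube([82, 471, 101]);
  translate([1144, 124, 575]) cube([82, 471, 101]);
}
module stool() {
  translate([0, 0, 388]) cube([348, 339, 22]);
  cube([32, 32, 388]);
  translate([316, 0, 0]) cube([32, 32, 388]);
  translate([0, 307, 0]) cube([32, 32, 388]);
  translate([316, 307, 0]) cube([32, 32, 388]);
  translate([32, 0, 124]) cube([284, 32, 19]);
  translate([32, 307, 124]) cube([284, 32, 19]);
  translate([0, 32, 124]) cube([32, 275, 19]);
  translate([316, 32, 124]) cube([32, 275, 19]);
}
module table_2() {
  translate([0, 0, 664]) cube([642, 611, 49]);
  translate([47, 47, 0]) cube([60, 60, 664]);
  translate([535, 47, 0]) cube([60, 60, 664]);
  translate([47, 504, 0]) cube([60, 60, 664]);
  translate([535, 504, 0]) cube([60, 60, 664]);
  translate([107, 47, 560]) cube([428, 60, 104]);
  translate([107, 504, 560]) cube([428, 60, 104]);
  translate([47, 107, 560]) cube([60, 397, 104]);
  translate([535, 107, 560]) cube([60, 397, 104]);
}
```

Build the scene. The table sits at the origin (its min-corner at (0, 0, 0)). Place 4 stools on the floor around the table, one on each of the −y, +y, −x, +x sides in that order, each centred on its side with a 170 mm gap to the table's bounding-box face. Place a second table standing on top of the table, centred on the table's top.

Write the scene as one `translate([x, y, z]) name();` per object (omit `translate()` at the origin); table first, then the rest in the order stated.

table();
translate([460, -509, 0]) stool();
translate([460, 889, 0]) stool();
translate([-518, 190, 0]) stool();
translate([1438, 190, 0]) stool();
translate([313, 54, 726]) table_2();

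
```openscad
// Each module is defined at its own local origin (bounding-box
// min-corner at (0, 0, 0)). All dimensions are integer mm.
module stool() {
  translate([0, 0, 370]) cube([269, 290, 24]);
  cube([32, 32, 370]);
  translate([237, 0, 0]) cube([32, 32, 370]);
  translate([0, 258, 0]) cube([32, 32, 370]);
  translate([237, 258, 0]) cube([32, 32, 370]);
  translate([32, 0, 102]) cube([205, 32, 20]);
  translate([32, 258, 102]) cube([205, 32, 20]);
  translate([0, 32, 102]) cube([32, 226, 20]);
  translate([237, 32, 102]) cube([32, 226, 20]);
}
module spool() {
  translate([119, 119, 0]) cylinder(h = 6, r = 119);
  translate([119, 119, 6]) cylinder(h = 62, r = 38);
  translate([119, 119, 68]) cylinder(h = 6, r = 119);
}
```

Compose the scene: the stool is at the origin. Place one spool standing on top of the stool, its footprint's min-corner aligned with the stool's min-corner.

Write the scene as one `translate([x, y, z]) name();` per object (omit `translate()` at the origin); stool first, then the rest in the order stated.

stool();
translate([0, 0, 394]) spool();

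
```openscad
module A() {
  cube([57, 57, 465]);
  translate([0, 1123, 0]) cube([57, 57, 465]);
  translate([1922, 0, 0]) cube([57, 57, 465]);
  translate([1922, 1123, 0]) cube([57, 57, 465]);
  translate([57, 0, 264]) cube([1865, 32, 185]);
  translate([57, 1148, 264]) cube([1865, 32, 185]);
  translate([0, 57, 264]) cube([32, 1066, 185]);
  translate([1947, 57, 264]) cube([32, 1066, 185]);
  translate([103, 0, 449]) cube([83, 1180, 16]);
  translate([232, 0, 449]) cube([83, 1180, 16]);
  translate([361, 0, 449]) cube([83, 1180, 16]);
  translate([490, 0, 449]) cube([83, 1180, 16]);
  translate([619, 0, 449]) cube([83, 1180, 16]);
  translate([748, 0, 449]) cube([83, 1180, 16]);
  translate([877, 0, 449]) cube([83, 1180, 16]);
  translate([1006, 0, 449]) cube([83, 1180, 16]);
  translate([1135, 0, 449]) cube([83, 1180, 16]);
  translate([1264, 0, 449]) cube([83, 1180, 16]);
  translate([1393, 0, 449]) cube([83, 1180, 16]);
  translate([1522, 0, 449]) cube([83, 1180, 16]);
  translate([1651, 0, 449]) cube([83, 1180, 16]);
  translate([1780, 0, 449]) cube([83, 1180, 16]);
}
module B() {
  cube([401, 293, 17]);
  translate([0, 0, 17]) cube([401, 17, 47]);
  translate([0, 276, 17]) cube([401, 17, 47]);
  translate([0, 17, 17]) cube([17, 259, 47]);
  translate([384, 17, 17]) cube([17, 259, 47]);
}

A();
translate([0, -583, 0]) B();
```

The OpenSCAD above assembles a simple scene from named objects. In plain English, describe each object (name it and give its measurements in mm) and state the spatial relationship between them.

A is a bed frame 1979 mm long (x) by 1180 mm wide (y). Four 57×57 mm corner posts, 465 mm tall, at the corners of the footprint. Four rails of 32 mm thickness and 185 mm height run between adjacent posts with their undersides at z = 264 mm, their outer faces flush with the outside of the frame (the two x-running rails run between the posts' inner faces; the two y-running rails run between the posts' inner faces). 14 slats, each 83 mm wide (x) and 16 mm thick, lie across the top of the two x-running rails, running the full 1180 mm width of the frame in y; the slats are evenly spaced along x between the inner faces of the end posts with equal gaps (rounded down to the nearest mm) at the −x end and between each pair — any rounding remainder accumulates at the +x end.

B is an open storage box with external size 401×293×64 mm and wall thickness 17 mm (the base is also 17 mm thick). The base covers the whole footprint; the four walls stand on the base, with the y-facing walls full-width and the x-facing walls fitting between their inner faces.

The open box is on the floor beside the bed frame on its −y side.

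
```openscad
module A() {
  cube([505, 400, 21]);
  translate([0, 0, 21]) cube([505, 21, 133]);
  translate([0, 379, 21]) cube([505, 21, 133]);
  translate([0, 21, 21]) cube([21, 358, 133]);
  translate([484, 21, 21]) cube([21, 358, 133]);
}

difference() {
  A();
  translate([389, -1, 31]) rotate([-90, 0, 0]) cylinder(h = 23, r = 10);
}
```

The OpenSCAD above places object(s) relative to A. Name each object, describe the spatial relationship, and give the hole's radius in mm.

A is an open box. The open box has a circular hole through its front wall. The hole's radius is 10 mm.

The subtracted cylinder has r = 10 mm.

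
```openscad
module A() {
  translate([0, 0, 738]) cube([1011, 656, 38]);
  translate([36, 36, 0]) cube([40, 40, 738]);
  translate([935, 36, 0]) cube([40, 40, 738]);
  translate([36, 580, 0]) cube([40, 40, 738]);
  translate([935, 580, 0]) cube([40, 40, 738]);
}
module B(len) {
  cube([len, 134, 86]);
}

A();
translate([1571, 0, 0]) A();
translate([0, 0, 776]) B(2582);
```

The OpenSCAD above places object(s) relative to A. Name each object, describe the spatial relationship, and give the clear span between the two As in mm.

Second table starts at x = 1571; first ends at x = 1011; clear span = 1571 − 1011 = 560 mm.

A is a table. B is a beam. A beam spans the tops of two tables. The clear span between the two tables is 560 mm.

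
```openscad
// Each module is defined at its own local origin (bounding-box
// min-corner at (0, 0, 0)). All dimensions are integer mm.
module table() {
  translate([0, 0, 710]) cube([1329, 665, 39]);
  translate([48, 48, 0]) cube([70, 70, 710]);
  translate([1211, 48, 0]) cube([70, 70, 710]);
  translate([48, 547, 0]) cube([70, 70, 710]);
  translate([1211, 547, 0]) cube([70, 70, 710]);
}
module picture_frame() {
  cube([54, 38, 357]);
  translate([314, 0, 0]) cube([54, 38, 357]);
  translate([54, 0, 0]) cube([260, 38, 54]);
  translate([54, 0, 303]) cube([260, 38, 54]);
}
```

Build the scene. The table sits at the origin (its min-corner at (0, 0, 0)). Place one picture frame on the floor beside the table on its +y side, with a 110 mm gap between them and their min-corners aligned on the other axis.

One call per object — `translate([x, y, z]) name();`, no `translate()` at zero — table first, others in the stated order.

table();
translate([0, 775, 0]) picture_frame();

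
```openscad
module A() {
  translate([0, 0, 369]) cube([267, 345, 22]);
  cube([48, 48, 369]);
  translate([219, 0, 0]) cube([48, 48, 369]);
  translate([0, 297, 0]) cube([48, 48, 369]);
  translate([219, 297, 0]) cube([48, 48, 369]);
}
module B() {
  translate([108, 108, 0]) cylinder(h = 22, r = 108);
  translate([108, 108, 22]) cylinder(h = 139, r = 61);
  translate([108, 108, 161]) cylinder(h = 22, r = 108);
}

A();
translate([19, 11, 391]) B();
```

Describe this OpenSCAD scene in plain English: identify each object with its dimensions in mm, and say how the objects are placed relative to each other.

A is a four-legged stool. The seat is a 267×345×22 mm slab whose top surface is at z = 391 mm; four square legs, each 48×48 mm in cross-section, run from the floor (z = 0) to the underside of the seat, each flush with a corner of the seat.

B is a spool: two coaxial disc flanges of radius 108 mm and thickness 22 mm, joined by a core cylinder of radius 61 mm and height 139 mm. The lower flange rests on z = 0 and the three cylinders share a vertical axis.

The spool is on top of the stool.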